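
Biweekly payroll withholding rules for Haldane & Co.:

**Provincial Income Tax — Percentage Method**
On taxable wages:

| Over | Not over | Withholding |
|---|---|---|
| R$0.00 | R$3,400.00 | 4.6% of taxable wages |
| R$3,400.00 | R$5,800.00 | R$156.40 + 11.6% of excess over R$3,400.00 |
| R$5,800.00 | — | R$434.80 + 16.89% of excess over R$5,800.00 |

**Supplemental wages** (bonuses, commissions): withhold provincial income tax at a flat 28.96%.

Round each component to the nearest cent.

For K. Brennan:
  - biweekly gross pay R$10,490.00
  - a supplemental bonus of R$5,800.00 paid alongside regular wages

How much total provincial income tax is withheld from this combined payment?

Provincial Income Tax: taxable = R$10,490.00
  R$434.80 + 16.89% × (R$10,490.00 − R$5,800.00) = R$434.80 + 16.89% × R$4,690.00 = R$1,226.94
Supplemental (28.96% flat on bonus): 28.96% × R$5,800.00 = R$1,679.68
Total provincial income tax: R$1,226.94 + R$1,679.68 = R$2,906.62

R$2,906.62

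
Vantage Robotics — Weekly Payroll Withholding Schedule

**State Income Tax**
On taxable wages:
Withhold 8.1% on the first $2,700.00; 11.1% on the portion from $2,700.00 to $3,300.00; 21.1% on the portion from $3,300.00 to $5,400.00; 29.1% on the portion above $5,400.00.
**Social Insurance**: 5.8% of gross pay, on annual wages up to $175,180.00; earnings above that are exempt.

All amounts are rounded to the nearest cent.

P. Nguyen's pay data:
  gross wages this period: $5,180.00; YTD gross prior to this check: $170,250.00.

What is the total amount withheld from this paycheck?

$967.92

State Income Tax: taxable = $5,180.00
  $285.30 + 21.1% × ($5,180.00 − $3,300.00) = $285.30 + 21.1% × $1,880.00 = $681.98
Social Insurance: cap $175,180.00 − YTD $170,250.00 = $4,930.00 subject; 5.8% × $4,930.00 = $285.94
Total: $681.98 + $285.94 = $967.92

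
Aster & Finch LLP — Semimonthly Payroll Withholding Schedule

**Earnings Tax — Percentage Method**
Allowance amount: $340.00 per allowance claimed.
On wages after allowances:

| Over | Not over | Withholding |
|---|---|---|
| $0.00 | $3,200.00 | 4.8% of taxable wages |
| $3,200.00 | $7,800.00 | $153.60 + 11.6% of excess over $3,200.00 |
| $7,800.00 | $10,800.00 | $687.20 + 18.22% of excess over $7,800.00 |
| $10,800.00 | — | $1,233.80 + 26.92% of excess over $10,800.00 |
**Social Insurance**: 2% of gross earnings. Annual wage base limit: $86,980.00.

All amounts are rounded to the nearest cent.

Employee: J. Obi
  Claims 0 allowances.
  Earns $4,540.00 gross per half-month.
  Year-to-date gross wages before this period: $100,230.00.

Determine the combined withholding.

$309.04

Earnings Tax: taxable = $4,540.00
  $153.60 + 11.6% × ($4,540.00 − $3,200.00) = $153.60 + 11.6% × $1,340.00 = $309.04
Social Insurance: YTD $100,230.00 ≥ cap $86,980.00 → $0.00
Total: $309.04 + $0.00 = $309.04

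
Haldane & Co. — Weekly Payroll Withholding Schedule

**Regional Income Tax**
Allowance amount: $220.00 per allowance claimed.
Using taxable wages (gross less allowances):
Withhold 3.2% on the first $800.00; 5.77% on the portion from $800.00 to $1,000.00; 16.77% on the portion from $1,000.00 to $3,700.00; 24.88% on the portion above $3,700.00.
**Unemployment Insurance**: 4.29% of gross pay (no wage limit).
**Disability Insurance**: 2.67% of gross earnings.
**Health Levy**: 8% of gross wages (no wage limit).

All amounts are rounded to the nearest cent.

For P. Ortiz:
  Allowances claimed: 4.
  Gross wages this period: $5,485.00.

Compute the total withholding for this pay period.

$1,535.65

Regional Income Tax: taxable = $5,485.00 − 4×$220.00 = $4,605.00
  $489.93 + 24.88% × ($4,605.00 − $3,700.00) = $489.93 + 24.88% × $905.00 = $715.09
Unemployment Insurance: 4.29% × $5,485.00 = $235.31
Disability Insurance: 2.67% × $5,485.00 = $146.45
Health Levy: 8% × $5,485.00 = $438.80
Total: $715.09 + $235.31 + $146.45 + $438.80 = $1,535.65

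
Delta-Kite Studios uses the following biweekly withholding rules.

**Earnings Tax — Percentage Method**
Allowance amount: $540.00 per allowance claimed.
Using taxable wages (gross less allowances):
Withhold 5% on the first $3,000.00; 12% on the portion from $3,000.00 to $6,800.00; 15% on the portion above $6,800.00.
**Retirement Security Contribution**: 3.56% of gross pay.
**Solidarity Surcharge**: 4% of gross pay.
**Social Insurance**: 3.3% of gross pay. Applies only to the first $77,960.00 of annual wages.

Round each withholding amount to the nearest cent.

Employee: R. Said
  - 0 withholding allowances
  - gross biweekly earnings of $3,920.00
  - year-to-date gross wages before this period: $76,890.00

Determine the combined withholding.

$592.06

Earnings Tax: taxable = $3,920.00
  $150.00 + 12% × ($3,920.00 − $3,000.00) = $150.00 + 12% × $920.00 = $260.40
Retirement Security Contribution: 3.56% × $3,920.00 = $139.55
Solidarity Surcharge: 4% × $3,920.00 = $156.80
Social Insurance: cap $77,960.00 − YTD $76,890.00 = $1,070.00 subject; 3.3% × $1,070.00 = $35.31
Total: $260.40 + $139.55 + $156.80 + $35.31 = $592.06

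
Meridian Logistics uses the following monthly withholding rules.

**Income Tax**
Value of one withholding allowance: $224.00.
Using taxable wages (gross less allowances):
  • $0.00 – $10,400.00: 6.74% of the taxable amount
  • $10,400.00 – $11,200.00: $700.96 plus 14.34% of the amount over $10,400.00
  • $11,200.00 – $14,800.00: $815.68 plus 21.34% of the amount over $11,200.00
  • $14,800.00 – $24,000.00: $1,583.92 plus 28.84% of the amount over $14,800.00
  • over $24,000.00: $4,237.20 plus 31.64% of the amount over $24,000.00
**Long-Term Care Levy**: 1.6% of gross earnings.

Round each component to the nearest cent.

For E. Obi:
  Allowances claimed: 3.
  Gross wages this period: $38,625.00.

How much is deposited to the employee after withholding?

$29,355.07

Income Tax: taxable = $38,625.00 − 3×$224.00 = $37,953.00
  $4,237.20 + 31.64% × ($37,953.00 − $24,000.00) = $4,237.20 + 31.64% × $13,953.00 = $8,651.93
Long-Term Care Levy: 1.6% × $38,625.00 = $618.00
Total withheld: $8,651.93 + $618.00 = $9,269.93
Net pay: $38,625.00 − $9,269.93 = $29,355.07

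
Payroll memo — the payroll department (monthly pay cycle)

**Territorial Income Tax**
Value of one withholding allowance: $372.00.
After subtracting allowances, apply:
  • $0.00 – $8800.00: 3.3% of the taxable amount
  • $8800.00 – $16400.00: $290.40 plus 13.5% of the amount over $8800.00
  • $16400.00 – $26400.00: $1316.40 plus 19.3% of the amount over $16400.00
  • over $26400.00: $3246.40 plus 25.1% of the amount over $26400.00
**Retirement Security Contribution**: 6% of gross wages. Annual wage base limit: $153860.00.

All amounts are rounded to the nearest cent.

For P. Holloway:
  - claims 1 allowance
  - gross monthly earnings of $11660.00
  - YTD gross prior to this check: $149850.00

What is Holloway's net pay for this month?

Territorial Income Tax: taxable = $11660.00 − 1×$372.00 = $11288.00
  $290.40 + 13.5% × ($11288.00 − $8800.00) = $290.40 + 13.5% × $2488.00 = $626.28
Retirement Security Contribution: cap $153860.00 − YTD $149850.00 = $4010.00 subject; 6% × $4010.00 = $240.60
Total withheld: $626.28 + $240.60 = $866.88
Net pay: $11660.00 − $866.88 = $10793.12

$10793.12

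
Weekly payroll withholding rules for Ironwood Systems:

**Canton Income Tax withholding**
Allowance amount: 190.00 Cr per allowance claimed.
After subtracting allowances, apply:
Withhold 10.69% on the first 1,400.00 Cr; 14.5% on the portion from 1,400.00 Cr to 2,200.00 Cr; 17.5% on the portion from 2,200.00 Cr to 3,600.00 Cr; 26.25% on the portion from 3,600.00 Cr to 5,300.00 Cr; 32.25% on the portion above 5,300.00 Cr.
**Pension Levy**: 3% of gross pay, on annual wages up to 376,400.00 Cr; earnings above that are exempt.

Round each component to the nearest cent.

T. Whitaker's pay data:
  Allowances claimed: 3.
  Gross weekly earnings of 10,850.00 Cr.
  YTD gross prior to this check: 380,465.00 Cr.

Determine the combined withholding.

Canton Income Tax: taxable = 10,850.00 Cr − 3×190.00 Cr = 10,280.00 Cr
  956.91 Cr + 32.25% × (10,280.00 Cr − 5,300.00 Cr) = 956.91 Cr + 32.25% × 4,980.00 Cr = 2,562.96 Cr
Pension Levy: YTD 380,465.00 Cr ≥ cap 376,400.00 Cr → 0.00 Cr
Total: 2,562.96 Cr + 0.00 Cr = 2,562.96 Cr

2,562.96 Cr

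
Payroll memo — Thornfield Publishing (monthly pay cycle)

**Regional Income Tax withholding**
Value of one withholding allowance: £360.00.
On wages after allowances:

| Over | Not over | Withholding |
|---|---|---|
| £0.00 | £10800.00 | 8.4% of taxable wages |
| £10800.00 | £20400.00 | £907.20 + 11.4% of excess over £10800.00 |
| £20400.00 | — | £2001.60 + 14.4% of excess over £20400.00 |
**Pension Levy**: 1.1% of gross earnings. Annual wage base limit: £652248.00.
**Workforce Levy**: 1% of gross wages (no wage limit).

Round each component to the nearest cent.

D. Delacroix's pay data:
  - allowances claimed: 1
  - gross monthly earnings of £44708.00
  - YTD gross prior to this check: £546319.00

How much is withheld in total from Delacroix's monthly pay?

Regional Income Tax: taxable = £44708.00 − 1×£360.00 = £44348.00
  £2001.60 + 14.4% × (£44348.00 − £20400.00) = £2001.60 + 14.4% × £23948.00 = £5450.11
Pension Levy: 1.1% × £44708.00 = £491.79
Workforce Levy: 1% × £44708.00 = £447.08
Total: £5450.11 + £491.79 + £447.08 = £6388.98

£6388.98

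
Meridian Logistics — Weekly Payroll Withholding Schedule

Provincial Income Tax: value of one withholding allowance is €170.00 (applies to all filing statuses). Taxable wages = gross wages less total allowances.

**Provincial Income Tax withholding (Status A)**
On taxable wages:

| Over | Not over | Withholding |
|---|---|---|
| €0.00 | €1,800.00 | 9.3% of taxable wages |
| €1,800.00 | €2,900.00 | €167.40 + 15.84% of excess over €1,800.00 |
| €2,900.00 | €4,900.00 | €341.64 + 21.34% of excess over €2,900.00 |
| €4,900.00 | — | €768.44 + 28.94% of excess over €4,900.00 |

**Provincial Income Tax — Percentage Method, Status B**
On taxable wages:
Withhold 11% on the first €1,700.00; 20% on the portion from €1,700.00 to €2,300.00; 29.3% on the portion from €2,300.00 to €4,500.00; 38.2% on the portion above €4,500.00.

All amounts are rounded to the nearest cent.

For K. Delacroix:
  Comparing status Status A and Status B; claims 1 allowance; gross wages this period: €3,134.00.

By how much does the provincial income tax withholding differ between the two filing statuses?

€146.25

Provincial Income Tax (Status A): taxable = €3,134.00 − 1×€170.00 = €2,964.00
  €341.64 + 21.34% × (€2,964.00 − €2,900.00) = €341.64 + 21.34% × €64.00 = €355.30
Provincial Income Tax (Status B): taxable = €3,134.00 − 1×€170.00 = €2,964.00
  €307.00 + 29.3% × (€2,964.00 − €2,300.00) = €307.00 + 29.3% × €664.00 = €501.55
Difference: |€355.30 − €501.55| = €146.25 (higher under Status B)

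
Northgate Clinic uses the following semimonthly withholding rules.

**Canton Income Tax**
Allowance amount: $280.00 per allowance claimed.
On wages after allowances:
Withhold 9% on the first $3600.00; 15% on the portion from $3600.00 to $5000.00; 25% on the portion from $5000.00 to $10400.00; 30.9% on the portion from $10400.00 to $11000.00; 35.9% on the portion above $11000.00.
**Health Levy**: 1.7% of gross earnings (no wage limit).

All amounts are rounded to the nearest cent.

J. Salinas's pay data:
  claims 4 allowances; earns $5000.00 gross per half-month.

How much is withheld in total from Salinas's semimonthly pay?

$451.00

Canton Income Tax: taxable = $5000.00 − 4×$280.00 = $3880.00
  $324.00 + 15% × ($3880.00 − $3600.00) = $324.00 + 15% × $280.00 = $366.00
Health Levy: 1.7% × $5000.00 = $85.00
Total: $366.00 + $85.00 = $451.00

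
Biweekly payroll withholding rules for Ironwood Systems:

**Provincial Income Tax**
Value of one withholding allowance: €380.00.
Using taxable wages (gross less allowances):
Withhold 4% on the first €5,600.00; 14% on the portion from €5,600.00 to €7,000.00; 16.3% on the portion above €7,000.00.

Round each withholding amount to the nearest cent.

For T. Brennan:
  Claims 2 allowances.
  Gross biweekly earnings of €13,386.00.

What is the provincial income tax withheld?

€1,337.04

Provincial Income Tax: taxable = €13,386.00 − 2×€380.00 = €12,626.00
  €420.00 + 16.3% × (€12,626.00 − €7,000.00) = €420.00 + 16.3% × €5,626.00 = €1,337.04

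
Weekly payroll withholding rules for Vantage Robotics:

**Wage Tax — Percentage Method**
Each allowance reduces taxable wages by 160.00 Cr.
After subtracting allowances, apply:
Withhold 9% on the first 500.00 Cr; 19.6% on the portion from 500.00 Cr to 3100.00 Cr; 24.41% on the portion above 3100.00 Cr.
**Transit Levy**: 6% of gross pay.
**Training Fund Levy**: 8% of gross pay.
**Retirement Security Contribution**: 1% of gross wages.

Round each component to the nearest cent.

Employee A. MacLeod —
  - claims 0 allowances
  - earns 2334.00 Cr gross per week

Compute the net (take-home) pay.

Wage Tax: taxable = 2334.00 Cr
  45.00 Cr + 19.6% × (2334.00 Cr − 500.00 Cr) = 45.00 Cr + 19.6% × 1834.00 Cr = 404.46 Cr
Transit Levy: 6% × 2334.00 Cr = 140.04 Cr
Training Fund Levy: 8% × 2334.00 Cr = 186.72 Cr
Retirement Security Contribution: 1% × 2334.00 Cr = 23.34 Cr
Total withheld: 404.46 Cr + 140.04 Cr + 186.72 Cr + 23.34 Cr = 754.56 Cr
Net pay: 2334.00 Cr − 754.56 Cr = 1579.44 Cr

1579.44 Cr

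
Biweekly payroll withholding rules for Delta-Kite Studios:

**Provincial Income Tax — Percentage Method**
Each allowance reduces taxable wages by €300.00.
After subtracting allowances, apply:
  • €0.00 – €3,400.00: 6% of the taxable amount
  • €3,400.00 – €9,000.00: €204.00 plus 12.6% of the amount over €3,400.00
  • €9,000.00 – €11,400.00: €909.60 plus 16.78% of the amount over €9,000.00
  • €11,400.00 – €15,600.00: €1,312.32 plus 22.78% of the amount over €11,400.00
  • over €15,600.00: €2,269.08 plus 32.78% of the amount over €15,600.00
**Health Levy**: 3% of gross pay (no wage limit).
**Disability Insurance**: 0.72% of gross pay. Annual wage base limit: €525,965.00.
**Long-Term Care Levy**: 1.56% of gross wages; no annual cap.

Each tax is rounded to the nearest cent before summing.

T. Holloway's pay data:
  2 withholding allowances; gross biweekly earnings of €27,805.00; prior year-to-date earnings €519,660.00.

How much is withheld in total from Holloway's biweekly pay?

€7,386.51

Provincial Income Tax: taxable = €27,805.00 − 2×€300.00 = €27,205.00
  €2,269.08 + 32.78% × (€27,205.00 − €15,600.00) = €2,269.08 + 32.78% × €11,605.00 = €6,073.20
Health Levy: 3% × €27,805.00 = €834.15
Disability Insurance: cap €525,965.00 − YTD €519,660.00 = €6,305.00 subject; 0.72% × €6,305.00 = €45.40
Long-Term Care Levy: 1.56% × €27,805.00 = €433.76
Total: €6,073.20 + €834.15 + €45.40 + €433.76 = €7,386.51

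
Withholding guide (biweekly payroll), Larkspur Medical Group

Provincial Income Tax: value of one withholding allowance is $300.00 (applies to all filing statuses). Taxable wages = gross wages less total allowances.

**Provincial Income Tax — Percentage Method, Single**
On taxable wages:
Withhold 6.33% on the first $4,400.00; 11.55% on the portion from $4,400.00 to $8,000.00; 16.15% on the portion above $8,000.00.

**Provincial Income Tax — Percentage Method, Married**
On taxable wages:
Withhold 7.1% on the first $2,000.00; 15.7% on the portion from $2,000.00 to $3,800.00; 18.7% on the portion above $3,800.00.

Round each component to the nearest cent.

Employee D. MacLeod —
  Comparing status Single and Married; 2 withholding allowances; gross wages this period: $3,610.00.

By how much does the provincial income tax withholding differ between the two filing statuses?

Provincial Income Tax (Single): taxable = $3,610.00 − 2×$300.00 = $3,010.00
  6.33% × $3,010.00 = $190.53
Provincial Income Tax (Married): taxable = $3,610.00 − 2×$300.00 = $3,010.00
  $142.00 + 15.7% × ($3,010.00 − $2,000.00) = $142.00 + 15.7% × $1,010.00 = $300.57
Difference: |$190.53 − $300.57| = $110.04 (higher under Married)

$110.04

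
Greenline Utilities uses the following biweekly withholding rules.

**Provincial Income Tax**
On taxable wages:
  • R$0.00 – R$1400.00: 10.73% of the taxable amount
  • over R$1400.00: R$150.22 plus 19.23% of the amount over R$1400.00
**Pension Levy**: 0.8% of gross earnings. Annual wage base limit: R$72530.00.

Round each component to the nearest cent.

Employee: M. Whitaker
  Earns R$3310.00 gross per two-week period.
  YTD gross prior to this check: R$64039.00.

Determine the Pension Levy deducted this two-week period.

Pension Levy: 0.8% × R$3310.00 = R$26.48

R$26.48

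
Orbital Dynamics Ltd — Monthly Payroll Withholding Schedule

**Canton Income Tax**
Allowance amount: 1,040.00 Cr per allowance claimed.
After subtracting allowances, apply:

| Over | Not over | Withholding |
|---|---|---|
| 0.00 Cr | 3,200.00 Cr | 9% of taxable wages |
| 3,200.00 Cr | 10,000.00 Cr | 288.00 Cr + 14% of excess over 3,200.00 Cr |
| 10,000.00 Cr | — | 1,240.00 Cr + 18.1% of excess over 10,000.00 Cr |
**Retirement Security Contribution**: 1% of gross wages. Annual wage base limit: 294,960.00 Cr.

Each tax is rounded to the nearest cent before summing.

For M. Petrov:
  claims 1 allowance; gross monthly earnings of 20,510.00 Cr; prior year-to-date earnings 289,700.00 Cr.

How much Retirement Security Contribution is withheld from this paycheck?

Retirement Security Contribution: cap 294,960.00 Cr − YTD 289,700.00 Cr = 5,260.00 Cr subject; 1% × 5,260.00 Cr = 52.60 Cr

52.60 Cr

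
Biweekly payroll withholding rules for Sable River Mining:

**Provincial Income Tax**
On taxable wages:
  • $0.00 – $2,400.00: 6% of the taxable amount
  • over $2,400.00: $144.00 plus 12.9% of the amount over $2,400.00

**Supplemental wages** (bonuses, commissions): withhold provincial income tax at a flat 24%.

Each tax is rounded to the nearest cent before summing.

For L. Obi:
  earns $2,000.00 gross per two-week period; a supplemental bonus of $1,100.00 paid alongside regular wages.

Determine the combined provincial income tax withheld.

$384.00

Provincial Income Tax: taxable = $2,000.00
  6% × $2,000.00 = $120.00
Supplemental (24% flat on bonus): 24% × $1,100.00 = $264.00
Total provincial income tax: $120.00 + $264.00 = $384.00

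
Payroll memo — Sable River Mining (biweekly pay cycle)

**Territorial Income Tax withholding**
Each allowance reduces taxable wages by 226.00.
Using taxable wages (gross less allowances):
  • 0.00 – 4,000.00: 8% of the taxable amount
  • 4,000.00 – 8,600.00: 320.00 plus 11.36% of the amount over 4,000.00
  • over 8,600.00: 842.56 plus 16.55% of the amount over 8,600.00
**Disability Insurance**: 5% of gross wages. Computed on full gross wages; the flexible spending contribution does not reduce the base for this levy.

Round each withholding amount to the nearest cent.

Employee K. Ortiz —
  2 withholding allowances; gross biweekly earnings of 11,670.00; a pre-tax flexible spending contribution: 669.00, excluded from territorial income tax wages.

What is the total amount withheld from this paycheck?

1,748.62

Territorial Income Tax: taxable = 11,670.00 − 669.00 − 2×226.00 = 10,549.00
  842.56 + 16.55% × (10,549.00 − 8,600.00) = 842.56 + 16.55% × 1,949.00 = 1,165.12
Disability Insurance: 5% × 11,670.00 = 583.50
Total: 1,165.12 + 583.50 = 1,748.62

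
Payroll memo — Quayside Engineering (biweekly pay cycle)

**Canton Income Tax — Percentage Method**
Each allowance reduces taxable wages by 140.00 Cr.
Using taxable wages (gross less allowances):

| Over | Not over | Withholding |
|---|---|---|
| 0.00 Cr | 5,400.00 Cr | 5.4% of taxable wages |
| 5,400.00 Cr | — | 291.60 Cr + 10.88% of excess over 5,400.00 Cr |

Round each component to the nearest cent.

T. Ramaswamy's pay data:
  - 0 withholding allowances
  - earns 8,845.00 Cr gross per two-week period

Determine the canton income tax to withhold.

666.42 Cr

Canton Income Tax: taxable = 8,845.00 Cr
  291.60 Cr + 10.88% × (8,845.00 Cr − 5,400.00 Cr) = 291.60 Cr + 10.88% × 3,445.00 Cr = 666.42 Cr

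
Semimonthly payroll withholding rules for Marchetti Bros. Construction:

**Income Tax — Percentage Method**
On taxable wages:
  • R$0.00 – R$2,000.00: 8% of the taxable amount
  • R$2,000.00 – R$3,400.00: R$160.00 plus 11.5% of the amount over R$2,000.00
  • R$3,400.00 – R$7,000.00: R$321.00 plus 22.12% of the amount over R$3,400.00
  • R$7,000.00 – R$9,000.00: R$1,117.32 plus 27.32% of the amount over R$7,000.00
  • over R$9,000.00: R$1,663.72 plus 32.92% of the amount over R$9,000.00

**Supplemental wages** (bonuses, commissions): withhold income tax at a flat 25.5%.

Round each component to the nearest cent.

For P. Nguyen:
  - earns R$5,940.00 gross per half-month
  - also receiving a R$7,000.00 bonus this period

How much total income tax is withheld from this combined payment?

R$2,667.85

Income Tax: taxable = R$5,940.00
  R$321.00 + 22.12% × (R$5,940.00 − R$3,400.00) = R$321.00 + 22.12% × R$2,540.00 = R$882.85
Supplemental (25.5% flat on bonus): 25.5% × R$7,000.00 = R$1,785.00
Total income tax: R$882.85 + R$1,785.00 = R$2,667.85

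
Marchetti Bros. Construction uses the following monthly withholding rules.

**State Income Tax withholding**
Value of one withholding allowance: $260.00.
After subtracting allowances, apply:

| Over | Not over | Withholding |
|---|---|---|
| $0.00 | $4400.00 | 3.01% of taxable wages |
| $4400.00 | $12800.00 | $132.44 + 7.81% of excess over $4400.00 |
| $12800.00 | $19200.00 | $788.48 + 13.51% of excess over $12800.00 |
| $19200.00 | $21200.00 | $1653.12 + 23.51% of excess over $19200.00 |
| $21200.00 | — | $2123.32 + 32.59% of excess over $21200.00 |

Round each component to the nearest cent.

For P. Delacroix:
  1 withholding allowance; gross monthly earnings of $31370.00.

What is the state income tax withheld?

$5352.99

State Income Tax: taxable = $31370.00 − 1×$260.00 = $31110.00
  $2123.32 + 32.59% × ($31110.00 − $21200.00) = $2123.32 + 32.59% × $9910.00 = $5352.99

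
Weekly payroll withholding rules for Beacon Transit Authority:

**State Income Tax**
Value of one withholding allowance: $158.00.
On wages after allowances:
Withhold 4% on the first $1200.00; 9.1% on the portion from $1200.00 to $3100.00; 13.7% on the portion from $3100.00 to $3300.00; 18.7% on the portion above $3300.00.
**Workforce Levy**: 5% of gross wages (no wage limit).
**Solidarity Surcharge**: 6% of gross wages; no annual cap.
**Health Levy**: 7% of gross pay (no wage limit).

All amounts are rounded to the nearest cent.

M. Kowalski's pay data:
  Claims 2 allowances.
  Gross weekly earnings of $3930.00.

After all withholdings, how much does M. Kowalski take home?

State Income Tax: taxable = $3930.00 − 2×$158.00 = $3614.00
  $248.30 + 18.7% × ($3614.00 − $3300.00) = $248.30 + 18.7% × $314.00 = $307.02
Workforce Levy: 5% × $3930.00 = $196.50
Solidarity Surcharge: 6% × $3930.00 = $235.80
Health Levy: 7% × $3930.00 = $275.10
Total withheld: $307.02 + $196.50 + $235.80 + $275.10 = $1014.42
Net pay: $3930.00 − $1014.42 = $2915.58

$2915.58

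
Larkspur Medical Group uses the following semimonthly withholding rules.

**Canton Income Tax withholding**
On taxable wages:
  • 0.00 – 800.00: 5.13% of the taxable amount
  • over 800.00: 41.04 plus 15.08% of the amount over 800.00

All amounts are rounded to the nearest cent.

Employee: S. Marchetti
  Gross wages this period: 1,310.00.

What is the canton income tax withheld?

117.95

Canton Income Tax: taxable = 1,310.00
  41.04 + 15.08% × (1,310.00 − 800.00) = 41.04 + 15.08% × 510.00 = 117.95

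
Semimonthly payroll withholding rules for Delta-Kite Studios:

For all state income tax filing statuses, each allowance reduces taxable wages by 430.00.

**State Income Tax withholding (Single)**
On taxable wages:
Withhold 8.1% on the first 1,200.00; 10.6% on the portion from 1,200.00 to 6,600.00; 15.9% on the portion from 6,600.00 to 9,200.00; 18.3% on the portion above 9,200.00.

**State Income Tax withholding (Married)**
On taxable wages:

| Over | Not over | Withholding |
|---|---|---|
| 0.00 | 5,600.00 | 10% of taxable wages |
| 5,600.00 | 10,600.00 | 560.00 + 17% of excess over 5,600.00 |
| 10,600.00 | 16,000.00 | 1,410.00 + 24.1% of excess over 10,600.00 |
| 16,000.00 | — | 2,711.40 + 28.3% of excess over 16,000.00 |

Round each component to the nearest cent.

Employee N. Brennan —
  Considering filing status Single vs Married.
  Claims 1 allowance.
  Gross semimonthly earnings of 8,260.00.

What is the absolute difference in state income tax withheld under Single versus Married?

73.93

State Income Tax (Single): taxable = 8,260.00 − 1×430.00 = 7,830.00
  669.60 + 15.9% × (7,830.00 − 6,600.00) = 669.60 + 15.9% × 1,230.00 = 865.17
State Income Tax (Married): taxable = 8,260.00 − 1×430.00 = 7,830.00
  560.00 + 17% × (7,830.00 − 5,600.00) = 560.00 + 17% × 2,230.00 = 939.10
Difference: |865.17 − 939.10| = 73.93 (higher under Married)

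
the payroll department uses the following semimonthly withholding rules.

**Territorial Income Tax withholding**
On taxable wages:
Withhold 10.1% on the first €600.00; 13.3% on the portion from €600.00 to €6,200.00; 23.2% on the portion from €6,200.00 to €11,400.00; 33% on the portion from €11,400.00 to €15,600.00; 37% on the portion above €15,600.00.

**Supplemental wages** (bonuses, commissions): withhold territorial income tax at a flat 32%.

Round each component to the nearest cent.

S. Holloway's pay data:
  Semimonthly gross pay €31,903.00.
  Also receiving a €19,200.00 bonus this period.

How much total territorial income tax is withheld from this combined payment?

Territorial Income Tax: taxable = €31,903.00
  €3,397.80 + 37% × (€31,903.00 − €15,600.00) = €3,397.80 + 37% × €16,303.00 = €9,429.91
Supplemental (32% flat on bonus): 32% × €19,200.00 = €6,144.00
Total territorial income tax: €9,429.91 + €6,144.00 = €15,573.91

€15,573.91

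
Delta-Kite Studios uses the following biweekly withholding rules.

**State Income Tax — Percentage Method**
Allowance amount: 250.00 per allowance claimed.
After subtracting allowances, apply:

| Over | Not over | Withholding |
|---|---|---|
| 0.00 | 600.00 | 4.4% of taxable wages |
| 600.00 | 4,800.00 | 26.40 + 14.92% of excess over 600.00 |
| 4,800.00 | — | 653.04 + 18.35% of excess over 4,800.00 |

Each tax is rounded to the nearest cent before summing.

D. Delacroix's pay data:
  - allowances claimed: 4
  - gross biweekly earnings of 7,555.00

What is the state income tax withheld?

State Income Tax: taxable = 7,555.00 − 4×250.00 = 6,555.00
  653.04 + 18.35% × (6,555.00 − 4,800.00) = 653.04 + 18.35% × 1,755.00 = 975.08

975.08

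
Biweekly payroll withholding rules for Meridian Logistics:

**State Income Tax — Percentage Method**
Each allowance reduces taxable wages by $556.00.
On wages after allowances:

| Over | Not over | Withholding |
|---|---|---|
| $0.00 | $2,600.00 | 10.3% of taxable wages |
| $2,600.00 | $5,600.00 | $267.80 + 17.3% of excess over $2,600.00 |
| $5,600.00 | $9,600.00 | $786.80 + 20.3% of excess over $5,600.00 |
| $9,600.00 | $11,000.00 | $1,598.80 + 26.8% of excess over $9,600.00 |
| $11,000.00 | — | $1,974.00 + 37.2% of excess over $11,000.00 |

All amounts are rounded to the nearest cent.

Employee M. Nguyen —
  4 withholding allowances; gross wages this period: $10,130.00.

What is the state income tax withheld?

$1,254.92

State Income Tax: taxable = $10,130.00 − 4×$556.00 = $7,906.00
  $786.80 + 20.3% × ($7,906.00 − $5,600.00) = $786.80 + 20.3% × $2,306.00 = $1,254.92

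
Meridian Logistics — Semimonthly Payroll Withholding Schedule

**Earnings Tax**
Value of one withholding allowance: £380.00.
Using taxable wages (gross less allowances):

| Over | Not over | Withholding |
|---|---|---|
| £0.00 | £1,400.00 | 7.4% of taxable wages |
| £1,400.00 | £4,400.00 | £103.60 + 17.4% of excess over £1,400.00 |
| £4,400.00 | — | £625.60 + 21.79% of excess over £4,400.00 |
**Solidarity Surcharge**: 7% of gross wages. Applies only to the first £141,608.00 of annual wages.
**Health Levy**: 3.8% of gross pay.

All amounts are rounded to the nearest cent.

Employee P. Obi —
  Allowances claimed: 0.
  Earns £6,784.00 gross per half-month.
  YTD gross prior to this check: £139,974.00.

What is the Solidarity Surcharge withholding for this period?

Solidarity Surcharge: cap £141,608.00 − YTD £139,974.00 = £1,634.00 subject; 7% × £1,634.00 = £114.38

£114.38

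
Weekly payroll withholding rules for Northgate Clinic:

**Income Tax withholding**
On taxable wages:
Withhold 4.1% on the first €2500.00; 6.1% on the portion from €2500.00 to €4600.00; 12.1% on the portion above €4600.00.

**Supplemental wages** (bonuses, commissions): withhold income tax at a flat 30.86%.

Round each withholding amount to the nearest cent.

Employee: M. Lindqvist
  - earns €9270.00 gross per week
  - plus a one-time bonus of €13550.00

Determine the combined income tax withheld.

€4977.20

Income Tax: taxable = €9270.00
  €230.60 + 12.1% × (€9270.00 − €4600.00) = €230.60 + 12.1% × €4670.00 = €795.67
Supplemental (30.86% flat on bonus): 30.86% × €13550.00 = €4181.53
Total income tax: €795.67 + €4181.53 = €4977.20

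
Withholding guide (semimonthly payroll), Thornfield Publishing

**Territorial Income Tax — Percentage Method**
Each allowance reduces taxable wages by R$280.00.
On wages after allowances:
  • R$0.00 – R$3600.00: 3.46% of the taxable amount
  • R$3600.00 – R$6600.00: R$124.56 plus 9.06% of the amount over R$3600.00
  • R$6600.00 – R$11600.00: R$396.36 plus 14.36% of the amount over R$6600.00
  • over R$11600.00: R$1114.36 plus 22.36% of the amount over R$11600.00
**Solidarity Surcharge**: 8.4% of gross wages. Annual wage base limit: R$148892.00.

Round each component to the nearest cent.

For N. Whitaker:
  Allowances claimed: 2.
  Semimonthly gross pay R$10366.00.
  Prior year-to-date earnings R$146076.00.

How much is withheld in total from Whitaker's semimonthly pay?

R$1093.28

Territorial Income Tax: taxable = R$10366.00 − 2×R$280.00 = R$9806.00
  R$396.36 + 14.36% × (R$9806.00 − R$6600.00) = R$396.36 + 14.36% × R$3206.00 = R$856.74
Solidarity Surcharge: cap R$148892.00 − YTD R$146076.00 = R$2816.00 subject; 8.4% × R$2816.00 = R$236.54
Total: R$856.74 + R$236.54 = R$1093.28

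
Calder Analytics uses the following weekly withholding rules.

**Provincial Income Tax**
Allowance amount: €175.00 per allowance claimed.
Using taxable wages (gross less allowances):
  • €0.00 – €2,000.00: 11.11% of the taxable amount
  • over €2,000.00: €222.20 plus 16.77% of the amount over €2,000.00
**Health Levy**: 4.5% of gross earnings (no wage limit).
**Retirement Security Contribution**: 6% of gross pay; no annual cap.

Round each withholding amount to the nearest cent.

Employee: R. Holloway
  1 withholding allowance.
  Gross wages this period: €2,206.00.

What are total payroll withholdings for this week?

Provincial Income Tax: taxable = €2,206.00 − 1×€175.00 = €2,031.00
  €222.20 + 16.77% × (€2,031.00 − €2,000.00) = €222.20 + 16.77% × €31.00 = €227.40
Health Levy: 4.5% × €2,206.00 = €99.27
Retirement Security Contribution: 6% × €2,206.00 = €132.36
Total: €227.40 + €99.27 + €132.36 = €459.03

€459.03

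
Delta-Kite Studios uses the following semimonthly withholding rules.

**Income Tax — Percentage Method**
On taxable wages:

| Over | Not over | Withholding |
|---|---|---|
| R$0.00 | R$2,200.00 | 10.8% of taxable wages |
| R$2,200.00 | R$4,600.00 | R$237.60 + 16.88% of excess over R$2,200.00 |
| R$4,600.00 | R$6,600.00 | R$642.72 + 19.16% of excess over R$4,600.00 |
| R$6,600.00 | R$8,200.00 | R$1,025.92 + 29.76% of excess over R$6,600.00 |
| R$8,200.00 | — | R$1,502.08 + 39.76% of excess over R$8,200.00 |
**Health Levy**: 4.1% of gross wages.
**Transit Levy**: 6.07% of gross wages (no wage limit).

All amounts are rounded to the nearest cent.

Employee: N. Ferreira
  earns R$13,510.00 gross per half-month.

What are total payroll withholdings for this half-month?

Income Tax: taxable = R$13,510.00
  R$1,502.08 + 39.76% × (R$13,510.00 − R$8,200.00) = R$1,502.08 + 39.76% × R$5,310.00 = R$3,613.34
Health Levy: 4.1% × R$13,510.00 = R$553.91
Transit Levy: 6.07% × R$13,510.00 = R$820.06
Total: R$3,613.34 + R$553.91 + R$820.06 = R$4,987.31

R$4,987.31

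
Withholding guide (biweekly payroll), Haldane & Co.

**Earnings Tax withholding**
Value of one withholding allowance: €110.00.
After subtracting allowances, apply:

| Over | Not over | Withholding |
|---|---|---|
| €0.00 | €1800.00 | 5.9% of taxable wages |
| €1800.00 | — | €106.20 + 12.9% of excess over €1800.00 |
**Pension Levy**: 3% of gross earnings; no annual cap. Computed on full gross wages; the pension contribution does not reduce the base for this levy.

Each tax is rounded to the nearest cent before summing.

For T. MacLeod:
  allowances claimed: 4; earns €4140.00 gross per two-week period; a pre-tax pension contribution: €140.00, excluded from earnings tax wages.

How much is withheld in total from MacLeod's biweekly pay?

Earnings Tax: taxable = €4140.00 − €140.00 − 4×€110.00 = €3560.00
  €106.20 + 12.9% × (€3560.00 − €1800.00) = €106.20 + 12.9% × €1760.00 = €333.24
Pension Levy: 3% × €4140.00 = €124.20
Total: €333.24 + €124.20 = €457.44

€457.44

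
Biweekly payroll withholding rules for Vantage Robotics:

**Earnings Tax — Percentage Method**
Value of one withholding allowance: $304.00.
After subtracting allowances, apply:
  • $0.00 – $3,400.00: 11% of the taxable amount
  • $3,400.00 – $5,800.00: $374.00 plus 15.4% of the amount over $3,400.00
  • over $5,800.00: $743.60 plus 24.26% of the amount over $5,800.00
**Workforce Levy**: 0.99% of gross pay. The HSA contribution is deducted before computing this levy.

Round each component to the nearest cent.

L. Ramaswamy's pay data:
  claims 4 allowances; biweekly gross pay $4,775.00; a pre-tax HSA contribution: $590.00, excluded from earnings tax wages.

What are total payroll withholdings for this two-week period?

$368.02

Earnings Tax: taxable = $4,775.00 − $590.00 − 4×$304.00 = $2,969.00
  11% × $2,969.00 = $326.59
Workforce Levy: 0.99% × $4,185.00 = $41.43
Total: $326.59 + $41.43 = $368.02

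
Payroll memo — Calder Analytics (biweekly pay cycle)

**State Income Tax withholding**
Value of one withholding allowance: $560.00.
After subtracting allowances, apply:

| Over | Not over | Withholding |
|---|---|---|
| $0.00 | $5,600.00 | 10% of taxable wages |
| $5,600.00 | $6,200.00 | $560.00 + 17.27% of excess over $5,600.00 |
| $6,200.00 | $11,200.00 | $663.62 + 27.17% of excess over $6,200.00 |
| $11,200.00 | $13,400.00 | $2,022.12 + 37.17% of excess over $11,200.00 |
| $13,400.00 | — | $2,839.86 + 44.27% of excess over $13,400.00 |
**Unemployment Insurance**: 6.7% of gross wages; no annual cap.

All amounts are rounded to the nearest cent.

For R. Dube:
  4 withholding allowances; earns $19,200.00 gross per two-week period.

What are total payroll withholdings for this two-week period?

State Income Tax: taxable = $19,200.00 − 4×$560.00 = $16,960.00
  $2,839.86 + 44.27% × ($16,960.00 − $13,400.00) = $2,839.86 + 44.27% × $3,560.00 = $4,415.87
Unemployment Insurance: 6.7% × $19,200.00 = $1,286.40
Total: $4,415.87 + $1,286.40 = $5,702.27

$5,702.27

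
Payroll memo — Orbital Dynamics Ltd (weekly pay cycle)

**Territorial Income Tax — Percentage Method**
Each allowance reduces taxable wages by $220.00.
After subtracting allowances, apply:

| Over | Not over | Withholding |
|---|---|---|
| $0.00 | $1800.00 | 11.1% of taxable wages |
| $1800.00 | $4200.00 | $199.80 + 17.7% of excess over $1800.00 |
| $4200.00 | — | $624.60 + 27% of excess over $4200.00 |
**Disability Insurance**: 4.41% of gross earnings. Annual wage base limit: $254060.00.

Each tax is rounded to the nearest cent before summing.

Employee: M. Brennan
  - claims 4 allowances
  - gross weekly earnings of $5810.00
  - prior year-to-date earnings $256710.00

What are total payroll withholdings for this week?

Territorial Income Tax: taxable = $5810.00 − 4×$220.00 = $4930.00
  $624.60 + 27% × ($4930.00 − $4200.00) = $624.60 + 27% × $730.00 = $821.70
Disability Insurance: YTD $256710.00 ≥ cap $254060.00 → $0.00
Total: $821.70 + $0.00 = $821.70

$821.70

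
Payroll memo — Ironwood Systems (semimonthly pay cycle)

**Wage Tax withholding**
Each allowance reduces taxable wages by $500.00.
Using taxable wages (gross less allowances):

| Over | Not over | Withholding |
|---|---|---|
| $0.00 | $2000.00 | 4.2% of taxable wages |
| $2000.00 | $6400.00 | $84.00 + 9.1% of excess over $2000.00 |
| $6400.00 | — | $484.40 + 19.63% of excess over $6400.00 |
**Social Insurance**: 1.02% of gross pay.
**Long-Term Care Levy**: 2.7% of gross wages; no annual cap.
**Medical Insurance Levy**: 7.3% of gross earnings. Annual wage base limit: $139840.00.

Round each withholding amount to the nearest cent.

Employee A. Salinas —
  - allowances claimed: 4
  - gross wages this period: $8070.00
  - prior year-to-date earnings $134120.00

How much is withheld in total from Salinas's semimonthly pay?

$1172.13

Wage Tax: taxable = $8070.00 − 4×$500.00 = $6070.00
  $84.00 + 9.1% × ($6070.00 − $2000.00) = $84.00 + 9.1% × $4070.00 = $454.37
Social Insurance: 1.02% × $8070.00 = $82.31
Long-Term Care Levy: 2.7% × $8070.00 = $217.89
Medical Insurance Levy: cap $139840.00 − YTD $134120.00 = $5720.00 subject; 7.3% × $5720.00 = $417.56
Total: $454.37 + $82.31 + $217.89 + $417.56 = $1172.13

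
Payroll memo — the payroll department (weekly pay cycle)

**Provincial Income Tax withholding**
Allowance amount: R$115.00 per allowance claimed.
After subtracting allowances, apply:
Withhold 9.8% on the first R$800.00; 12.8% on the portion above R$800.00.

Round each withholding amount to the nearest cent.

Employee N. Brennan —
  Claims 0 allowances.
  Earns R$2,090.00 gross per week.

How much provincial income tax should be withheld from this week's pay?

Provincial Income Tax: taxable = R$2,090.00
  R$78.40 + 12.8% × (R$2,090.00 − R$800.00) = R$78.40 + 12.8% × R$1,290.00 = R$243.52

R$243.52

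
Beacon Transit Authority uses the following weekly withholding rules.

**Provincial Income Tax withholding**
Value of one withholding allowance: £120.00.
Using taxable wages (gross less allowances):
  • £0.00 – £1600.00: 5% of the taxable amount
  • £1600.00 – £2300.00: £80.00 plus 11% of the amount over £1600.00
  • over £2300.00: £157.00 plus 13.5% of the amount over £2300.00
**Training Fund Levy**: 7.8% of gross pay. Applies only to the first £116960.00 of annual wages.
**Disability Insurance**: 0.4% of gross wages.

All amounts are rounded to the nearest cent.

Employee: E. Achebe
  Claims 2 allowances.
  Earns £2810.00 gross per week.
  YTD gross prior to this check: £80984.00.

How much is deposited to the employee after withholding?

Provincial Income Tax: taxable = £2810.00 − 2×£120.00 = £2570.00
  £157.00 + 13.5% × (£2570.00 − £2300.00) = £157.00 + 13.5% × £270.00 = £193.45
Training Fund Levy: 7.8% × £2810.00 = £219.18
Disability Insurance: 0.4% × £2810.00 = £11.24
Total withheld: £193.45 + £219.18 + £11.24 = £423.87
Net pay: £2810.00 − £423.87 = £2386.13

£2386.13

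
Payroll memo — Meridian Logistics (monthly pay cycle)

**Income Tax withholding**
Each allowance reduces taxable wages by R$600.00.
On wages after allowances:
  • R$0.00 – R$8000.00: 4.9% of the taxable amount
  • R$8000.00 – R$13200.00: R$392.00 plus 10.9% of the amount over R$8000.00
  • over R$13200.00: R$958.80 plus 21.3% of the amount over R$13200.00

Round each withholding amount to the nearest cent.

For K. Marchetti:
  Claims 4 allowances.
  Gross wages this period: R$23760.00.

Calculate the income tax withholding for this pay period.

R$2696.88

Income Tax: taxable = R$23760.00 − 4×R$600.00 = R$21360.00
  R$958.80 + 21.3% × (R$21360.00 − R$13200.00) = R$958.80 + 21.3% × R$8160.00 = R$2696.88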